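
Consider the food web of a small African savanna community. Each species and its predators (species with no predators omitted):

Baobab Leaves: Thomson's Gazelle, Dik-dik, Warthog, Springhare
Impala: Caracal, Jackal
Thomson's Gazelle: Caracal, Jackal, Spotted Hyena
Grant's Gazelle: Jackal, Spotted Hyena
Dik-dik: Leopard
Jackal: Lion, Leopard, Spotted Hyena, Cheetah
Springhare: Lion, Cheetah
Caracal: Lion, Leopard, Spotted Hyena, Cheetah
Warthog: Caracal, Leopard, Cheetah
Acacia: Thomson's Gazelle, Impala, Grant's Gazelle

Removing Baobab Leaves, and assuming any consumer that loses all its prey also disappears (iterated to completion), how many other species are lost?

Remove Baobab Leaves.
Round 1: Dik-dik (all prey gone), Warthog (all prey gone), Springhare (all prey gone) → extinct.
No further losses. Total secondary extinctions: 3.

3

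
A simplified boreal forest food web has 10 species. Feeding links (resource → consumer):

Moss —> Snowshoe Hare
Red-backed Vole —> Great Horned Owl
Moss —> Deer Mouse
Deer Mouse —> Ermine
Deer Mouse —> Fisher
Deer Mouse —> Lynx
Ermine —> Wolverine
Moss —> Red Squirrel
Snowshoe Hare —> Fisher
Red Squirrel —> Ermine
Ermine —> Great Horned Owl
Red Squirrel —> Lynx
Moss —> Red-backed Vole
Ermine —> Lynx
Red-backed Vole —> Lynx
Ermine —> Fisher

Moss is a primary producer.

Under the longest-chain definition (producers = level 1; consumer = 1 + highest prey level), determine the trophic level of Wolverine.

Trophic level 4

Moss is a producer → level 1.
Deer Mouse eats Moss → level 2.
Ermine eats Deer Mouse (level 2); other prey at levels: Red Squirrel 2 → level 3.
Wolverine eats Ermine → level 4.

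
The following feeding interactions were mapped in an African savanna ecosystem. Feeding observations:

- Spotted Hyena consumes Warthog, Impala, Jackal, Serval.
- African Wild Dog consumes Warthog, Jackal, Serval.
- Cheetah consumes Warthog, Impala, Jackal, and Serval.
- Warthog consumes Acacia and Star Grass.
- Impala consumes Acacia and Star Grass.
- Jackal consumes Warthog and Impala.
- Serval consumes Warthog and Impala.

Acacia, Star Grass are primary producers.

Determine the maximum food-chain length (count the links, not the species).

One longest chain: Acacia → Warthog → Serval → African Wild Dog.
It has 4 species and 3 links.

3 links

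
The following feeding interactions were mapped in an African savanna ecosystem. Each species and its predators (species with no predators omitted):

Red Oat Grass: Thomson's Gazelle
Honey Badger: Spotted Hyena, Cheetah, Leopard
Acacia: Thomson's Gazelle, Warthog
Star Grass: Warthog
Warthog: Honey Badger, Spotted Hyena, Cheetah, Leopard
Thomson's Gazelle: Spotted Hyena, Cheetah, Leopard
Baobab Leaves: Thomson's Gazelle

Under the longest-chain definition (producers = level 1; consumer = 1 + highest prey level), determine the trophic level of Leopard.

Acacia is a producer → level 1.
Warthog eats Acacia (level 1); other prey at levels: Star Grass 1 → level 2.
Honey Badger eats Warthog → level 3.
Leopard eats Honey Badger (level 3); other prey at levels: Thomson's Gazelle 2, Warthog 2 → level 4.

Trophic level 4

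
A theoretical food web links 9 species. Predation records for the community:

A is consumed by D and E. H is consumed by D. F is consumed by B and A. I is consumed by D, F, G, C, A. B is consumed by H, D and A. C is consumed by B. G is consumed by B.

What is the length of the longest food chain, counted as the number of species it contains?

One longest chain: I → F → B → A → E.
It has 5 species and 4 links.

5 species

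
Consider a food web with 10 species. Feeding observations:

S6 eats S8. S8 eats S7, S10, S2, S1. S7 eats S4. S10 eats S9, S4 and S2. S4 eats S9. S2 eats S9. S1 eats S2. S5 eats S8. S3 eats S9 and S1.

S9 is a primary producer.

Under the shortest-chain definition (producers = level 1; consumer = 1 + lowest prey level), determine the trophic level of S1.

S9 is a producer → level 1.
S2 eats S9 → level 2.
S1 eats S2 → level 3.
No prey of S1 is below level 2, so 3 is the minimum.

Trophic level 3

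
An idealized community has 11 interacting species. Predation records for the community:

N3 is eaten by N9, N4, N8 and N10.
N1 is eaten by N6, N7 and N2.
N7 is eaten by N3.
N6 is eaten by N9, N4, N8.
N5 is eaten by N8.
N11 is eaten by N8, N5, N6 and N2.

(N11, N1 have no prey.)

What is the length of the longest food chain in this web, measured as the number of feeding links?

One longest chain: N1 → N7 → N3 → N8.
It has 4 species and 3 links.

3 links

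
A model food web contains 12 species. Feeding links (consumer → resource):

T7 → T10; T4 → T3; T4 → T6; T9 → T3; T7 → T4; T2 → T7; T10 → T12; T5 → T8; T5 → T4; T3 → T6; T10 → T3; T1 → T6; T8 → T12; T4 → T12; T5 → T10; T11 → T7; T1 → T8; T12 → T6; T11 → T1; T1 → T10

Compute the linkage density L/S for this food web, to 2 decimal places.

There are L = 20 links among S = 12 species.
L/S = 20/12 = 1.6667 ≈ 1.67.

L/S = 1.67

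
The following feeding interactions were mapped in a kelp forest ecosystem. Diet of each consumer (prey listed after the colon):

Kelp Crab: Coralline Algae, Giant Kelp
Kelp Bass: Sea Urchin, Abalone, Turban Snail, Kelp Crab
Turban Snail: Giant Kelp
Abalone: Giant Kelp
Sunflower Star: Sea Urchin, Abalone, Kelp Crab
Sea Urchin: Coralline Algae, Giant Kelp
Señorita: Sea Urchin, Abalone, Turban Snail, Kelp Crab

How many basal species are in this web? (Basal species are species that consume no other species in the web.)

2

Basal species (no prey listed): Coralline Algae, Giant Kelp.
Count: 2.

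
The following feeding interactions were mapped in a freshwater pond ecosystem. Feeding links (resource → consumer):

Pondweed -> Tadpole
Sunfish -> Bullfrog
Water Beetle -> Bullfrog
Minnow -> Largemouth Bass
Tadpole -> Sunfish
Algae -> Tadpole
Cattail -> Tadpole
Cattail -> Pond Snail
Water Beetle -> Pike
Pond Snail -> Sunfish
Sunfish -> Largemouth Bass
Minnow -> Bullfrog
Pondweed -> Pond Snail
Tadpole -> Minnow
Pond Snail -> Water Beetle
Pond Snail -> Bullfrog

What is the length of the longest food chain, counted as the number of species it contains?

One longest chain: Cattail → Tadpole → Minnow → Largemouth Bass.
It has 4 species and 3 links.

4 species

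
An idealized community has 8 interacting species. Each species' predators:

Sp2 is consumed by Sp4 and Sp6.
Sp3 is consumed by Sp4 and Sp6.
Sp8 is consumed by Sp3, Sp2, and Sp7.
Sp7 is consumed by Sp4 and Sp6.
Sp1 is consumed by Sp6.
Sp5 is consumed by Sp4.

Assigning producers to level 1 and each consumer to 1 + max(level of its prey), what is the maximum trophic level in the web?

3

Producers (level 1): Sp5, Sp1, Sp8.
Sp8 → Sp3 → Sp4 gives Sp4 level 3.
No species has a prey at level 3, so no species reaches level 4.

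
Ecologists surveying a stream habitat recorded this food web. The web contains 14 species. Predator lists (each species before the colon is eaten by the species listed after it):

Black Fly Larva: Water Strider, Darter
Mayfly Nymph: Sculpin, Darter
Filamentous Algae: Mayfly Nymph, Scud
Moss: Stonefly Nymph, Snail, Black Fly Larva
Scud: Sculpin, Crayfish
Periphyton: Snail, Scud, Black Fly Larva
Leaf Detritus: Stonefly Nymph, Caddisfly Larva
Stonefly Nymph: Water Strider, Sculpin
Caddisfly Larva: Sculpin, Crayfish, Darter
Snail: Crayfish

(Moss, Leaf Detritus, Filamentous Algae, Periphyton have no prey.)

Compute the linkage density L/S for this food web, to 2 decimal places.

There are L = 22 links among S = 14 species.
L/S = 22/14 = 1.5714 ≈ 1.57.

L/S = 1.57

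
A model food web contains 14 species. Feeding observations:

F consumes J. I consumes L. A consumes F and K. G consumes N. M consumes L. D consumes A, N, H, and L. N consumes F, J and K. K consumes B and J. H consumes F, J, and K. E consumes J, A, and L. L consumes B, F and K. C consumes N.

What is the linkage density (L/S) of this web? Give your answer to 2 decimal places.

L/S = 1.79

There are L = 25 links among S = 14 species.
L/S = 25/14 = 1.7857 ≈ 1.79.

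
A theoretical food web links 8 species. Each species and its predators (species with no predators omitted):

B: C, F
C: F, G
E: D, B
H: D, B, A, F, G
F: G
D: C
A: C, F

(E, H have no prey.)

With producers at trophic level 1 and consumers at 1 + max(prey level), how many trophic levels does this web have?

Producers (level 1): E, H.
E → D → C → F → G gives G level 5.
No species has a prey at level 5, so no species reaches level 6.

5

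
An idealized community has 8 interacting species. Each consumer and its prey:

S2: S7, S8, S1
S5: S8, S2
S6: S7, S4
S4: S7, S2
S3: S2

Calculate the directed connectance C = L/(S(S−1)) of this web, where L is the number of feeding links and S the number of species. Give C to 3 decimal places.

C = 0.179

The web has S = 8 species and L = 10 feeding links.
C = L / (S(S−1)) = 10 / 56 = 0.1786 ≈ 0.179.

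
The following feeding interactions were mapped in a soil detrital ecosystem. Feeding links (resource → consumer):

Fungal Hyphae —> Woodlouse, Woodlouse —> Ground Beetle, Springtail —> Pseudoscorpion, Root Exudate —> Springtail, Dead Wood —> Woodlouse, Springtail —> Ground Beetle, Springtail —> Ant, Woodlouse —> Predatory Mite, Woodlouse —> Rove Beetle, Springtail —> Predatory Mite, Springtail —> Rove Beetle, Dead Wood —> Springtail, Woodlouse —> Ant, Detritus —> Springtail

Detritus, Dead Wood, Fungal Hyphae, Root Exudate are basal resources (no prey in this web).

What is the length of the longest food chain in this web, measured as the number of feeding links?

2 links

One longest chain: Detritus → Springtail → Rove Beetle.
It has 3 species and 2 links.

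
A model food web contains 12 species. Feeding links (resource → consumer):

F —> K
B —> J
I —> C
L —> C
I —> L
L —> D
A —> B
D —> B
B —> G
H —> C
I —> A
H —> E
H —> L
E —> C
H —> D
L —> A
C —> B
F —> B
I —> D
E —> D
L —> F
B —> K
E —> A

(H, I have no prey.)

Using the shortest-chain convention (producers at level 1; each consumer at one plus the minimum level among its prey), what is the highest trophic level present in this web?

Producers (level 1): H, I.
Following each consumer down to its lowest-level prey: H → C → B → G (levels 1 through 4).
All prey of G (B 3) are at level 3 or above, so G is at level 1 + 3 = 4.
Every consumer has at least one prey at level 3 or below, so none exceeds level 4.

4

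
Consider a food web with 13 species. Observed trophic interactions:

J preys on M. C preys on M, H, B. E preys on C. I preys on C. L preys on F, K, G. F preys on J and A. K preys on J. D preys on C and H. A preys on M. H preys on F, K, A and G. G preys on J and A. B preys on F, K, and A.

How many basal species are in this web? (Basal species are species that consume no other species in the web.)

1

Basal species (no prey listed): M.
Count: 1.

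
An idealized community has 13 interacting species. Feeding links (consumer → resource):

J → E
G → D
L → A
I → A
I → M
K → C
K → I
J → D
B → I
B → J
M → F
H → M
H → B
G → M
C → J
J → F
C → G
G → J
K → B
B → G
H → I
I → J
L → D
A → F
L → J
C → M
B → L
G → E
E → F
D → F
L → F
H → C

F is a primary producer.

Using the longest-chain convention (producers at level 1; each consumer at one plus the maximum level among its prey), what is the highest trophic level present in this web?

Producers (level 1): F.
F → D → J → G → C → K gives K level 6.
No species has a prey at level 6, so no species reaches level 7.

6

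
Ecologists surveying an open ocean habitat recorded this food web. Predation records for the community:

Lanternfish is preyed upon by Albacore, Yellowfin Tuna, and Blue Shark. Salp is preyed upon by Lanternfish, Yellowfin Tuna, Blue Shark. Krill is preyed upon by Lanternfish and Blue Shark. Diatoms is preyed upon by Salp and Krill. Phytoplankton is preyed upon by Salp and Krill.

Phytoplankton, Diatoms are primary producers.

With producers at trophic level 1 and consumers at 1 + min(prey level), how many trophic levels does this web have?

4

Producers (level 1): Phytoplankton, Diatoms.
Following each consumer down to its lowest-level prey: Phytoplankton → Krill → Lanternfish → Albacore (levels 1 through 4).
All prey of Albacore (Lanternfish 3) are at level 3 or above, so Albacore is at level 1 + 3 = 4.
Every consumer has at least one prey at level 3 or below, so none exceeds level 4.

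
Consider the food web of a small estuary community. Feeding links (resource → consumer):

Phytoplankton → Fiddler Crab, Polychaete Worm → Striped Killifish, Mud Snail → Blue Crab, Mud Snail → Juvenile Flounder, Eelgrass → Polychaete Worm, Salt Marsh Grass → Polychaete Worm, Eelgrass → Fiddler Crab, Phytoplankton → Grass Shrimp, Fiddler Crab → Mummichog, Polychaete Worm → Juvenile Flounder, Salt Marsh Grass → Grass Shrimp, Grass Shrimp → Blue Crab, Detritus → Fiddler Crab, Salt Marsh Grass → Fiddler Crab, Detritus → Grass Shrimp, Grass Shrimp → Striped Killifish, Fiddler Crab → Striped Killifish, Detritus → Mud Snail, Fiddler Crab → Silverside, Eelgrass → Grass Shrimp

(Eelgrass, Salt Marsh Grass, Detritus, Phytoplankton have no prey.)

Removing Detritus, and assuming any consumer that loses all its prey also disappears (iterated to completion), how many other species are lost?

1

Remove Detritus.
Round 1: Mud Snail (all prey gone) → extinct.
No further losses. Total secondary extinctions: 1.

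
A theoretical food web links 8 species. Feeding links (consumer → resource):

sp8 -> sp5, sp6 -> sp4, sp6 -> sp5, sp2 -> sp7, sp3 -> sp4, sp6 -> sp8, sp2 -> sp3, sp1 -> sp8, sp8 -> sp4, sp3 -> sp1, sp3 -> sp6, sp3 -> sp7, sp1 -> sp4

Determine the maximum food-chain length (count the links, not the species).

4 links

One longest chain: sp5 → sp8 → sp6 → sp3 → sp2.
It has 5 species and 4 links.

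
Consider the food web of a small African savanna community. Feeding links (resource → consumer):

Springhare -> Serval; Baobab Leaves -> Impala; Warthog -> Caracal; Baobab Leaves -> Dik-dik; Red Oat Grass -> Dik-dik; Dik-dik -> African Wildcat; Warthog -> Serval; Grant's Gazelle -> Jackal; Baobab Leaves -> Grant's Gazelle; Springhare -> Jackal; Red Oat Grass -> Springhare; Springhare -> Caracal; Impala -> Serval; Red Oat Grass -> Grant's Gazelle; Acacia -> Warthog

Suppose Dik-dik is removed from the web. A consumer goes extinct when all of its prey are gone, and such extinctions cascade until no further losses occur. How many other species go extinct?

Remove Dik-dik.
Round 1: African Wildcat (all prey gone) → extinct.
No further losses. Total secondary extinctions: 1.

1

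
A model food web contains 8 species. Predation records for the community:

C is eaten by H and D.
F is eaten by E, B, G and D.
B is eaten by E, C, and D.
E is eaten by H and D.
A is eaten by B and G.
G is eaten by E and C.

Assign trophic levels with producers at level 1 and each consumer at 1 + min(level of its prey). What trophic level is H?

Trophic level 3

F is a producer → level 1.
E eats F → level 2.
H eats E → level 3.
No prey of H is below level 2, so 3 is the minimum.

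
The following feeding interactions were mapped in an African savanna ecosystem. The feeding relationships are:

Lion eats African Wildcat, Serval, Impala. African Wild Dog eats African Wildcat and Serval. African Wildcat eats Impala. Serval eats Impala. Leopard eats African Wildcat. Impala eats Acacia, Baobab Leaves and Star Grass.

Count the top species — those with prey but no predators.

3

Top species (has prey, but nothing eats it): Lion, African Wild Dog, Leopard.
Count: 3.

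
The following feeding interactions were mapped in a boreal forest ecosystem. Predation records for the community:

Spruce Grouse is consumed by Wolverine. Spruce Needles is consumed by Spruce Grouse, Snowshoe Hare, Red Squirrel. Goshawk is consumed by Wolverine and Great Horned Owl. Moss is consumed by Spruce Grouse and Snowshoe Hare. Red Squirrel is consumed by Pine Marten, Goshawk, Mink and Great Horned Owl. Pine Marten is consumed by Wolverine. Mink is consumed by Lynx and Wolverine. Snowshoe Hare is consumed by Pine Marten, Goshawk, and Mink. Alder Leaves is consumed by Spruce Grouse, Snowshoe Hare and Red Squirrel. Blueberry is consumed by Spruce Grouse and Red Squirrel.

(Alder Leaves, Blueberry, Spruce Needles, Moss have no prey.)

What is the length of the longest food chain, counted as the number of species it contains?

4 species

One longest chain: Alder Leaves → Snowshoe Hare → Goshawk → Wolverine.
It has 4 species and 3 links.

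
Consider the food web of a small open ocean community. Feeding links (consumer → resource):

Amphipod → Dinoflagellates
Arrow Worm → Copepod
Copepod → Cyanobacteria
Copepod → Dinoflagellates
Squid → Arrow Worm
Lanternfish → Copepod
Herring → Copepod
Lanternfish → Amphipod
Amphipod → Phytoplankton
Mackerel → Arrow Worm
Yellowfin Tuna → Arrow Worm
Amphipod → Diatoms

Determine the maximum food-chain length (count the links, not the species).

One longest chain: Dinoflagellates → Copepod → Arrow Worm → Squid.
It has 4 species and 3 links.

3 links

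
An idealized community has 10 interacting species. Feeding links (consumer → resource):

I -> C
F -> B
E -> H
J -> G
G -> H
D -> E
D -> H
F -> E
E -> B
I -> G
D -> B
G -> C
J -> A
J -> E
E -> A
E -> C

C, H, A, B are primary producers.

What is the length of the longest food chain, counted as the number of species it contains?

3 species

One longest chain: C → E → F.
It has 3 species and 2 links.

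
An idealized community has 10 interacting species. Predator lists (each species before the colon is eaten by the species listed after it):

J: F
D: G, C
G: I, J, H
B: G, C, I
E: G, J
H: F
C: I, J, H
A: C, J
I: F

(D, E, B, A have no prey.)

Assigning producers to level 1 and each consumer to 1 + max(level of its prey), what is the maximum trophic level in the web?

4

Producers (level 1): D, E, B, A.
D → G → H → F gives F level 4.
No species has a prey at level 4, so no species reaches level 5.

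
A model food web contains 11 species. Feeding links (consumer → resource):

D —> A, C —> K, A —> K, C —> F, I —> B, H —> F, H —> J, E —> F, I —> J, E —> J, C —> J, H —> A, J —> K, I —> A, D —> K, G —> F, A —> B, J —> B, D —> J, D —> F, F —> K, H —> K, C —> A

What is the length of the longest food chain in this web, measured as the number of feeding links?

One longest chain: B → A → H.
It has 3 species and 2 links.

2 links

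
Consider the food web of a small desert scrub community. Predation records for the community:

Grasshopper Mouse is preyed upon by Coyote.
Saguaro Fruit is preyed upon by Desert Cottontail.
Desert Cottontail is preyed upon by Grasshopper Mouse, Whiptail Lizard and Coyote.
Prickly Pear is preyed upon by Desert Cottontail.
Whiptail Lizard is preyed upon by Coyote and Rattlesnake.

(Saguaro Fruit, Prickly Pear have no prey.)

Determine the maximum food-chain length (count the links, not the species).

3 links

One longest chain: Saguaro Fruit → Desert Cottontail → Whiptail Lizard → Coyote.
It has 4 species and 3 links.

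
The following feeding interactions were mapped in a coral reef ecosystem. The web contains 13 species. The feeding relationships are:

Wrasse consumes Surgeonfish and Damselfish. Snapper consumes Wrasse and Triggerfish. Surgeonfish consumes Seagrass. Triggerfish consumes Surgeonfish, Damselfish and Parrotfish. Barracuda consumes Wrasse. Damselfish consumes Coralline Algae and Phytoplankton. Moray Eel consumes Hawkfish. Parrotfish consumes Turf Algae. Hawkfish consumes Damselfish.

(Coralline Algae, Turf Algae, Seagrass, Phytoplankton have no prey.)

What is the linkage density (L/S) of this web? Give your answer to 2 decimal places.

L/S = 1.08

There are L = 14 links among S = 13 species.
L/S = 14/13 = 1.0769 ≈ 1.08.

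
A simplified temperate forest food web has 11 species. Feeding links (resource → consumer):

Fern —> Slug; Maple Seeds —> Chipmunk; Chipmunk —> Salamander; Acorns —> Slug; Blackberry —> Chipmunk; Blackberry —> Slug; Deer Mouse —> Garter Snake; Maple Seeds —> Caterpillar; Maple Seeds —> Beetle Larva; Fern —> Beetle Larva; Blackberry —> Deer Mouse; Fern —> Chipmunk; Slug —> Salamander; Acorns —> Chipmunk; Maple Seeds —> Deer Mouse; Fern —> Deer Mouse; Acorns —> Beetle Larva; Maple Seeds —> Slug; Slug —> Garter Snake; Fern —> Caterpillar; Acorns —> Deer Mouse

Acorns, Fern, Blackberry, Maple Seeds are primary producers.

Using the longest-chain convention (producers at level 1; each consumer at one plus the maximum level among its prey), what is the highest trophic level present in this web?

Producers (level 1): Acorns, Fern, Blackberry, Maple Seeds.
Acorns → Slug → Garter Snake gives Garter Snake level 3.
No species has a prey at level 3, so no species reaches level 4.

3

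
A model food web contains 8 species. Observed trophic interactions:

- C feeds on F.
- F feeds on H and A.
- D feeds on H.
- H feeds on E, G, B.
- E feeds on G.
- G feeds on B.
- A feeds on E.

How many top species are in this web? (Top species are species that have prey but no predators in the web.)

2

Top species (has prey, but nothing eats it): D, C.
Count: 2.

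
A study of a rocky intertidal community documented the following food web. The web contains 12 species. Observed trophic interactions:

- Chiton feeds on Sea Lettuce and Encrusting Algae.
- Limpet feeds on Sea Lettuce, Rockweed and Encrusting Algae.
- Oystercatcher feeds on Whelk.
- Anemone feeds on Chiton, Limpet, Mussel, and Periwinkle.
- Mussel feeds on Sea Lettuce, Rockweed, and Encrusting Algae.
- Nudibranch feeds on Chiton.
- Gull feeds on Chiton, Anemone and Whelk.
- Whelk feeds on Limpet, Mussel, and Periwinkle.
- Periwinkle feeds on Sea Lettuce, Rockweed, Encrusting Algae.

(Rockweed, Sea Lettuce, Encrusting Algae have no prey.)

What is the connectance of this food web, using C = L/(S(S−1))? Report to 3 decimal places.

The web has S = 12 species and L = 23 feeding links.
C = L / (S(S−1)) = 23 / 132 = 0.1742 ≈ 0.174.

C = 0.174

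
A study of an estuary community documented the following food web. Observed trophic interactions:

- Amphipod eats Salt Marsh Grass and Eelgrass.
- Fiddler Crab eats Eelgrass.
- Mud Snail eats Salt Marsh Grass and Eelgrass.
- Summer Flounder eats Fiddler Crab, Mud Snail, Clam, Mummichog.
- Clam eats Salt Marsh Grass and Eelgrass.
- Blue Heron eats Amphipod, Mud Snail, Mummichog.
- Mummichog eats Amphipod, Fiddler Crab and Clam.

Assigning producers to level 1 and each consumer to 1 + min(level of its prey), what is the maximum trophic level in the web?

Producers (level 1): Eelgrass, Salt Marsh Grass.
Following each consumer down to its lowest-level prey: Eelgrass → Fiddler Crab → Summer Flounder (levels 1 through 3).
All prey of Summer Flounder (Fiddler Crab 2, Clam 2, Mud Snail 2, Mummichog 3) are at level 2 or above, so Summer Flounder is at level 1 + 2 = 3.
Every consumer has at least one prey at level 2 or below, so none exceeds level 3.

3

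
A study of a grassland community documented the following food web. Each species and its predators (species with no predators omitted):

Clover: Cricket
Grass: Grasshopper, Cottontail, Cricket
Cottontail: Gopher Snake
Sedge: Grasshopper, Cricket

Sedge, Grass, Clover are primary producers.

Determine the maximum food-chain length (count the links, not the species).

2 links

One longest chain: Grass → Cottontail → Gopher Snake.
It has 3 species and 2 links.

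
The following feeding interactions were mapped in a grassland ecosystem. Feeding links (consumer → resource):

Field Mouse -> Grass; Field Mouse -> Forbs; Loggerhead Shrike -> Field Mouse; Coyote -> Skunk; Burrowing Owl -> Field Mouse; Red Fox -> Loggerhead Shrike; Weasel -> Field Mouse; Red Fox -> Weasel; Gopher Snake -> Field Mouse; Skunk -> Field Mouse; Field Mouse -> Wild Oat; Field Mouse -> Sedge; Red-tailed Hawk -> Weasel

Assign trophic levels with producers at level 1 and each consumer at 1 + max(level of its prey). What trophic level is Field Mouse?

Trophic level 2

Wild Oat is a producer → level 1.
Field Mouse eats Wild Oat (level 1); other prey at levels: Sedge 1, Grass 1, Forbs 1 → level 2.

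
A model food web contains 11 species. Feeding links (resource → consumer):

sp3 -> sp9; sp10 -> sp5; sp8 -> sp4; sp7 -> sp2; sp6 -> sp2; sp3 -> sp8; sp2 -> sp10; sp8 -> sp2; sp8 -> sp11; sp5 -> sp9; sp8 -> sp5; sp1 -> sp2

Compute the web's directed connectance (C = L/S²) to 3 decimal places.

C = 0.099

The web has S = 11 species and L = 12 feeding links.
C = L / S² = 12 / 121 = 0.0992 ≈ 0.099.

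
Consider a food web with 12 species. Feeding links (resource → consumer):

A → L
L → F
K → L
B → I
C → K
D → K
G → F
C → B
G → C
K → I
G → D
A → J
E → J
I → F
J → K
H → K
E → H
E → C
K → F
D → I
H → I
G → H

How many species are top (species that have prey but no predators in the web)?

Top species (has prey, but nothing eats it): F.
Count: 1.

1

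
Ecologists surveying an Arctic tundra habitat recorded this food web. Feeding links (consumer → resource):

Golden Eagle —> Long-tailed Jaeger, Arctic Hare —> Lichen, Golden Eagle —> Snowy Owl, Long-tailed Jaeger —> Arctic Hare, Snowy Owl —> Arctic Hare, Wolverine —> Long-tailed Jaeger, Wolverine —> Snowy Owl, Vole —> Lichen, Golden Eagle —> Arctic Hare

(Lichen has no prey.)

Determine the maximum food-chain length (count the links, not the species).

One longest chain: Lichen → Arctic Hare → Long-tailed Jaeger → Wolverine.
It has 4 species and 3 links.

3 links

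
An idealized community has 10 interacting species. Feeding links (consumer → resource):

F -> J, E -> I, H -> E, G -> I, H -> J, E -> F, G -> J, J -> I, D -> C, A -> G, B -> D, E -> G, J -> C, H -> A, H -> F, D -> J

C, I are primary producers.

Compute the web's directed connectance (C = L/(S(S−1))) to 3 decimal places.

C = 0.178

The web has S = 10 species and L = 16 feeding links.
C = L / (S(S−1)) = 16 / 90 = 0.1778 ≈ 0.178.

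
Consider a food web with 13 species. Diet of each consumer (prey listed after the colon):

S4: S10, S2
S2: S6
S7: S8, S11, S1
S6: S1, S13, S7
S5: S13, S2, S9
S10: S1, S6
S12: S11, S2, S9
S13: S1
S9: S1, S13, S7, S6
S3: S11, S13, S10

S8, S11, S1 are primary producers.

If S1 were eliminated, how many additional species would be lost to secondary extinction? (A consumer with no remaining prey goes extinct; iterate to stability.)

1

Remove S1.
Round 1: S13 (all prey gone) → extinct.
No further losses. Total secondary extinctions: 1.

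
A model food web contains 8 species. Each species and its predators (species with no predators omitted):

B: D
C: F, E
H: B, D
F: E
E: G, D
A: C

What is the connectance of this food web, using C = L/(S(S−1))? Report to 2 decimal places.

C = 0.16

The web has S = 8 species and L = 9 feeding links.
C = L / (S(S−1)) = 9 / 56 = 0.1607 ≈ 0.16.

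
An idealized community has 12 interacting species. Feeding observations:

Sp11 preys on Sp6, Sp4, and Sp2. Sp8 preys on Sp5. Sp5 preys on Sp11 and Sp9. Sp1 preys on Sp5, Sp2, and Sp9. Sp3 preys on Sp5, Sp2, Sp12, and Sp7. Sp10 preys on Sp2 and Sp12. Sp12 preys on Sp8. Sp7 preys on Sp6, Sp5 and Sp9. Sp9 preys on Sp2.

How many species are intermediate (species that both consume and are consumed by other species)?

Intermediate species (has both prey and predators): Sp11, Sp9, Sp5, Sp8, Sp7, Sp12.
Count: 6.

6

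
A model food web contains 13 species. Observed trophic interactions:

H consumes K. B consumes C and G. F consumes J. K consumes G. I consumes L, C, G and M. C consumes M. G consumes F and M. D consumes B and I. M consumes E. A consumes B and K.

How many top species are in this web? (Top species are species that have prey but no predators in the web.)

3

Top species (has prey, but nothing eats it): D, A, H.
Count: 3.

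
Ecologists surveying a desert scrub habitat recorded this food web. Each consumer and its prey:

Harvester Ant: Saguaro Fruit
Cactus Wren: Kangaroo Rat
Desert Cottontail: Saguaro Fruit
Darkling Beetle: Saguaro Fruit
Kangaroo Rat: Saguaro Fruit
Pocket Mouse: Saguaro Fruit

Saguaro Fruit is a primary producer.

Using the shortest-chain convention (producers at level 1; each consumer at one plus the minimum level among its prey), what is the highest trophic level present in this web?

Producers (level 1): Saguaro Fruit.
Following each consumer down to its lowest-level prey: Saguaro Fruit → Kangaroo Rat → Cactus Wren (levels 1 through 3).
All prey of Cactus Wren (Kangaroo Rat 2) are at level 2 or above, so Cactus Wren is at level 1 + 2 = 3.
Every consumer has at least one prey at level 2 or below, so none exceeds level 3.

3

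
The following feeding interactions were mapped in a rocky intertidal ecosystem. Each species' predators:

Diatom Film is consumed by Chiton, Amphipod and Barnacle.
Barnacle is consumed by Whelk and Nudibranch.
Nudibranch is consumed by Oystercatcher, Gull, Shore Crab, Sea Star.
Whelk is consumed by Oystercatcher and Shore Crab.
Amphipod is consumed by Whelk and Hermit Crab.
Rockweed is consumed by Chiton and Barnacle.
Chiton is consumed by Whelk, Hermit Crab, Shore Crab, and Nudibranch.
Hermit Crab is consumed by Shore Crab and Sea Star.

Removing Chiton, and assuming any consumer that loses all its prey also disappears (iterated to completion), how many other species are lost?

Remove Chiton.
Every predator of it retains at least one other prey: Hermit Crab still has Amphipod; Nudibranch still has Barnacle; Whelk still has Barnacle, Amphipod; Shore Crab still has Hermit Crab, Nudibranch, Whelk.
No consumer loses all prey, so no secondary extinctions occur.

0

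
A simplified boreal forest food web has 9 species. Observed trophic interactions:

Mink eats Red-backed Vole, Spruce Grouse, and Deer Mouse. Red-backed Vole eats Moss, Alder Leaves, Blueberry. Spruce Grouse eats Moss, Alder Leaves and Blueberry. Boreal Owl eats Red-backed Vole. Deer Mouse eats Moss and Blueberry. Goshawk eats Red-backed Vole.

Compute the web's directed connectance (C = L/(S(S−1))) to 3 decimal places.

C = 0.181

The web has S = 9 species and L = 13 feeding links.
C = L / (S(S−1)) = 13 / 72 = 0.1806 ≈ 0.181.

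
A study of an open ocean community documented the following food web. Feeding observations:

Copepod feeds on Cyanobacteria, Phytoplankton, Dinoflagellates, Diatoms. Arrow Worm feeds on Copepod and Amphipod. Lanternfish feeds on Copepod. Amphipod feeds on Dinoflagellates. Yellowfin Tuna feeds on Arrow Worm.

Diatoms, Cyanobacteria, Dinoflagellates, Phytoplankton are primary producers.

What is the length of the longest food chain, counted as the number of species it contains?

One longest chain: Diatoms → Copepod → Arrow Worm → Yellowfin Tuna.
It has 4 species and 3 links.

4 species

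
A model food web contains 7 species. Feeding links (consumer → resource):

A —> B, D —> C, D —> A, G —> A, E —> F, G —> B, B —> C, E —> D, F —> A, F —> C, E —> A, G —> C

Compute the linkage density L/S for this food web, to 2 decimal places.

L/S = 1.71

There are L = 12 links among S = 7 species.
L/S = 12/7 = 1.7143 ≈ 1.71.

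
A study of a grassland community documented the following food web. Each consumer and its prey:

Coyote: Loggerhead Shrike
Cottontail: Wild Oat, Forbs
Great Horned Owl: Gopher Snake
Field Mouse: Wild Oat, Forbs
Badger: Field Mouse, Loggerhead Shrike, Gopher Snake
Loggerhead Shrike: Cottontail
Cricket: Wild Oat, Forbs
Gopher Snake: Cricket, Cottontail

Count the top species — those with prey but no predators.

Top species (has prey, but nothing eats it): Great Horned Owl, Coyote, Badger.
Count: 3.

3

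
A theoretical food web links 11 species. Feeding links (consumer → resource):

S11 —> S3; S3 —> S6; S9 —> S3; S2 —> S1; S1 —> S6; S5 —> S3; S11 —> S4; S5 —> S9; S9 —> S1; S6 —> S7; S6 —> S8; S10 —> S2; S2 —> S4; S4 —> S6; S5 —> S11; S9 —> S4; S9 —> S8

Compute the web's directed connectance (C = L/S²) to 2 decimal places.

C = 0.14

The web has S = 11 species and L = 17 feeding links.
C = L / S² = 17 / 121 = 0.1405 ≈ 0.14.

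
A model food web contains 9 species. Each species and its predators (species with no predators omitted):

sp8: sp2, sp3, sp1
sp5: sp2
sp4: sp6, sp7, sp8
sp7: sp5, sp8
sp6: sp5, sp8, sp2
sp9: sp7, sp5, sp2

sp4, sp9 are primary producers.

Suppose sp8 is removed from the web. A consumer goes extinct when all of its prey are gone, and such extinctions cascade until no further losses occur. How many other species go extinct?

2

Remove sp8.
Round 1: sp3 (all prey gone), sp1 (all prey gone) → extinct.
No further losses. Total secondary extinctions: 2.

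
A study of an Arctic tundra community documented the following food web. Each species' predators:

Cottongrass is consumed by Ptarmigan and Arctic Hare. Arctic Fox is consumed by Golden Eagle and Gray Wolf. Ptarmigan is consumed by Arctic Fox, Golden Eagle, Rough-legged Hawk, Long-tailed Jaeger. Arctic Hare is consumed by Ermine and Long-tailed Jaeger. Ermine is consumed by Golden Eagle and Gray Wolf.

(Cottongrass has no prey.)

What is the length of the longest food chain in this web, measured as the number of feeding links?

One longest chain: Cottongrass → Arctic Hare → Ermine → Gray Wolf.
It has 4 species and 3 links.

3 links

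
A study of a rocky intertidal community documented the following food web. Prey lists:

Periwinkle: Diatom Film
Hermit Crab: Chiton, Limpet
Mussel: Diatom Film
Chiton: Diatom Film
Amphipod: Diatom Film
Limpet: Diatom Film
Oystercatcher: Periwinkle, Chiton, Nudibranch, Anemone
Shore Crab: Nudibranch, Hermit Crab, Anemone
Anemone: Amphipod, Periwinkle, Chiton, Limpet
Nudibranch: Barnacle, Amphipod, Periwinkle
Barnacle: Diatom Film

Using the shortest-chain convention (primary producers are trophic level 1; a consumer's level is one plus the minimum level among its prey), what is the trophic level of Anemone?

Diatom Film is a producer → level 1.
Amphipod eats Diatom Film → level 2.
Anemone eats Amphipod → level 3.
No prey of Anemone is below level 2, so 3 is the minimum.

Trophic level 3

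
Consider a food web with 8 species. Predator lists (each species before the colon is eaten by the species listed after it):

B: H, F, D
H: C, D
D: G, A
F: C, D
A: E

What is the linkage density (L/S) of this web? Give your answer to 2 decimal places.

There are L = 10 links among S = 8 species.
L/S = 10/8 = 1.2500 ≈ 1.25.

L/S = 1.25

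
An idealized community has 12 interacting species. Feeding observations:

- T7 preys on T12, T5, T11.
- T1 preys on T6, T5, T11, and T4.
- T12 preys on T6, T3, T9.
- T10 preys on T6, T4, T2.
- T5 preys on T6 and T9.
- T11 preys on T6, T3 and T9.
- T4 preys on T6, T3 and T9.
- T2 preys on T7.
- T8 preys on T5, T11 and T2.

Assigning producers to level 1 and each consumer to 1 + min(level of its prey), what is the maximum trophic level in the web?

Producers (level 1): T6, T3, T9.
Following each consumer down to its lowest-level prey: T6 → T11 → T7 → T2 (levels 1 through 4).
All prey of T2 (T7 3) are at level 3 or above, so T2 is at level 1 + 3 = 4.
Every consumer has at least one prey at level 3 or below, so none exceeds level 4.

4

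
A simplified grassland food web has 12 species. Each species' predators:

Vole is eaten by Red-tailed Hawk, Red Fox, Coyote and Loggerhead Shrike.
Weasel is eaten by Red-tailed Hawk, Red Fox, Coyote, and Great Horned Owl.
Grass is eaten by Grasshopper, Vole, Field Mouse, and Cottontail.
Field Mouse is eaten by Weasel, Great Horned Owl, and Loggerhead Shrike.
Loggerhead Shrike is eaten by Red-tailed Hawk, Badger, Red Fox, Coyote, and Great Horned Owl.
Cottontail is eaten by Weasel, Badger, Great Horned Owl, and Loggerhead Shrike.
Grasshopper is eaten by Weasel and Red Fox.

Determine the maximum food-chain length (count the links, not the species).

3 links

One longest chain: Grass → Field Mouse → Weasel → Coyote.
It has 4 species and 3 links.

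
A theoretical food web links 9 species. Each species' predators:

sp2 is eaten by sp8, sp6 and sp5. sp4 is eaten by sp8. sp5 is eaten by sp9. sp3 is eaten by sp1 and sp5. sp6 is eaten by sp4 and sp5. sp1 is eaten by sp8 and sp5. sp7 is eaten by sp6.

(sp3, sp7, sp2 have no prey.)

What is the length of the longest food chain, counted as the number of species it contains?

4 species

One longest chain: sp7 → sp6 → sp4 → sp8.
It has 4 species and 3 links.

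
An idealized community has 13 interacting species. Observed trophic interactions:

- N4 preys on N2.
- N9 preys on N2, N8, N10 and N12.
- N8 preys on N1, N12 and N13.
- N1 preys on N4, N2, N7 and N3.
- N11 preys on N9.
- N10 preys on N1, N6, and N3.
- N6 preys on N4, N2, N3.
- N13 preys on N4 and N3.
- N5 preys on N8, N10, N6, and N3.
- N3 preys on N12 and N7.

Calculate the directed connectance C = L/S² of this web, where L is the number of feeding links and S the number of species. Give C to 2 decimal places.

The web has S = 13 species and L = 27 feeding links.
C = L / S² = 27 / 169 = 0.1598 ≈ 0.16.

C = 0.16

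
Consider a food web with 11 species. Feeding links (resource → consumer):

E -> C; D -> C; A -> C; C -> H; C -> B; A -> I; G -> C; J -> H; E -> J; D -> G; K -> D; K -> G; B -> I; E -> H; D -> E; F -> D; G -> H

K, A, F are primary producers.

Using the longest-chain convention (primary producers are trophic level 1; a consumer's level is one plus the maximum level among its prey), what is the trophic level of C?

K is a producer → level 1.
D eats K (level 1); other prey at levels: F 1 → level 2.
E eats D → level 3.
C eats E (level 3); other prey at levels: A 1, D 2, G 3 → level 4.

Trophic level 4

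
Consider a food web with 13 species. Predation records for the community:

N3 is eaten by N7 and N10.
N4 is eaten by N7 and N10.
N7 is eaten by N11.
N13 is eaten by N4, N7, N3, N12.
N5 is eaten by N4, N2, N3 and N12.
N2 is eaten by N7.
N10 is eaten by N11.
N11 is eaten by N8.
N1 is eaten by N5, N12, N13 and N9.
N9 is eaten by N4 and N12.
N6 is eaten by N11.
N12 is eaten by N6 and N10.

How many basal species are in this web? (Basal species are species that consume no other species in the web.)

1

Basal species (no prey listed): N1.
Count: 1.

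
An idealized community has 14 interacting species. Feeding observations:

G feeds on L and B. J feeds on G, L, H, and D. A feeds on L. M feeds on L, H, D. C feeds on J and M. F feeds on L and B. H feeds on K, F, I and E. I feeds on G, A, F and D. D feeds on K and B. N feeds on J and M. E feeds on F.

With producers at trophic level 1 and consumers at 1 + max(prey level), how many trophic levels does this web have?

6

Producers (level 1): B, K, L.
B → F → E → H → M → C gives C level 6.
No species has a prey at level 6, so no species reaches level 7.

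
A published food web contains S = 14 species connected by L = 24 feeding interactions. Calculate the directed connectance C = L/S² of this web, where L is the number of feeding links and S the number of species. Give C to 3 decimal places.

The web has S = 14 species and L = 24 feeding links.
C = L / S² = 24 / 196 = 0.1224 ≈ 0.122.

C = 0.122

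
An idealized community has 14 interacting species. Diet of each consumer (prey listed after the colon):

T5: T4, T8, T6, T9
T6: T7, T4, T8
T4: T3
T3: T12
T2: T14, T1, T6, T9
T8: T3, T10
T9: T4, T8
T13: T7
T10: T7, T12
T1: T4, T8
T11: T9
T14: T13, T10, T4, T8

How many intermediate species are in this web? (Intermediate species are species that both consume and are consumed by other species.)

Intermediate species (has both prey and predators): T13, T3, T10, T4, T8, T14, T1, T6, T9.
Count: 9.

9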